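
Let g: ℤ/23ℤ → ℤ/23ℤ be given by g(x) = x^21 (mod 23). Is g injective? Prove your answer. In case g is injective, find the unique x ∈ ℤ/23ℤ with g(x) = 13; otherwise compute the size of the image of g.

16

Since 23 is prime, the nonzero elements of ℤ/23ℤ form a cyclic group of order 22.
As gcd(21, 22) = 1, raising to the 21st power is a bijection on this group: if a^21 ≡ b^21 then (ab^{−1})^21 = 1, and the only element of order dividing gcd(21, 22) = 1 is 1, so a = b.
With g(0) = 0 this makes g injective on all of ℤ/23ℤ, hence bijective (finite equal-size domain and codomain). In particular g is injective.
Since g is injective, we find the preimage of 13. The inverse of x ↦ x^21 on (ℤ/23ℤ)^× is x ↦ x^21, because 21·21 = 441 = 20·22 + 1 ≡ 1 (mod 22) and x^{22} = 1 for x ≠ 0 (Fermat). So g⁻¹(13) = 13^21 mod 23.
Repeated squaring mod 23: 13^1 ≡ 13, 13^2 ≡ 13² = 169 ≡ 8, 13^4 ≡ 8² = 64 ≡ 18, 13^8 ≡ 18² = 324 ≡ 2, 13^16 ≡ 2² = 4. Since 21 = 16 + 4 + 1, 13^21 ≡ 4·18·13: 4·18 = 72 ≡ 3, then 3·13 = 39 ≡ 16. So 13^21 ≡ 16 (mod 23).
Hence g⁻¹(13) = 16.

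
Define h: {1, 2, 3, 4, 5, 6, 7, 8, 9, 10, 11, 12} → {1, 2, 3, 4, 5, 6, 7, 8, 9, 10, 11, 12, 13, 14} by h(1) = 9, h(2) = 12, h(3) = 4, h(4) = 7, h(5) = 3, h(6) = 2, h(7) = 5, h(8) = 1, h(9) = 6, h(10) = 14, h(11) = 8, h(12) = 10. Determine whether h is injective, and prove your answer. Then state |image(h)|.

12

The values h(1), …, h(12) are 9, 12, 4, 7, 3, 2, 5, 1, 6, 14, 8, 10 — all distinct.
So h(x_1) = h(x_2) only when x_1 = x_2, and h is injective.
The image of h is {1, 2, 3, 4, 5, 6, 7, 8, 9, 10, 12, 14}, which has 12 elements.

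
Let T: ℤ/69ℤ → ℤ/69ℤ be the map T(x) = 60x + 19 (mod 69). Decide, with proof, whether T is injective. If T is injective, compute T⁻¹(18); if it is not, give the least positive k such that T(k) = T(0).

We have gcd(60, 69) = 3 > 1. Taking u = 0 and v = 23: T(0) = 19 and T(23) = 60·23 + 19 = 1399 ≡ 19 (mod 69).
So T(0) = T(23) while 0 ≠ 23, thus T is not injective.
Since T is not injective, we find the least positive k with T(k) = T(0): this means 60k ≡ 0 (mod 69), i.e. 69 ∣ 60k. Since gcd(60, 69) = 3, dividing through by 3 this holds exactly when 23 ∣ 20k, and as gcd(20, 23) = 1, exactly when 23 ∣ k.
The smallest positive such k is 23.

23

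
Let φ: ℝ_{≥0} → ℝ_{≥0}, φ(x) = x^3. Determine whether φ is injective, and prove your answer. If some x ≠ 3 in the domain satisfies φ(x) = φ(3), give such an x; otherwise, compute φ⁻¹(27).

On ℝ_{≥0}, x ↦ x^3 is strictly increasing, so φ(s) = φ(t) forces s = t. So φ is injective.
Since x ↦ x^3 is strictly increasing on ℝ_{≥0}, it is injective there, so no x ≠ 3 in the domain has φ(x) = φ(3). We therefore compute φ⁻¹(27) = 27^{1/3} = 3 (indeed 3^3 = 27).

3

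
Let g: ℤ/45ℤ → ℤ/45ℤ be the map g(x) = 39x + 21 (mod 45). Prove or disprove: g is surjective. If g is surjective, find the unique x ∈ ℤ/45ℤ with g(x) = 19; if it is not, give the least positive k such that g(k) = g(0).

15

Since gcd(39, 45) = 3, we have 39x ≡ 0 (mod 3) for all x, so g(x) ≡ 0 (mod 3).
But 1 ≢ 0 (mod 3), so 1 ∈ ℤ/45ℤ has no preimage. Thus g is not surjective.
Since g is not surjective, we find the least positive k with g(k) = g(0): this means 39k ≡ 0 (mod 45), i.e. 45 ∣ 39k. Since gcd(39, 45) = 3, dividing through by 3 this holds exactly when 15 ∣ 13k, and as gcd(13, 15) = 1, exactly when 15 ∣ k.
The smallest positive such k is 15.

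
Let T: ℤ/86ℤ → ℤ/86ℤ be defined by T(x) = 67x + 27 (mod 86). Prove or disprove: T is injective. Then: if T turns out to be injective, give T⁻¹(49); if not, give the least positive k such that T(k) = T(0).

26

If T(s) = T(t), then 67s ≡ 67t (mod 86). Because gcd(67, 86) = 1, we may cancel 67 to get s ≡ t (mod 86).
Thus T is injective.
We now compute 67⁻¹ mod 86 explicitly. Euclid's algorithm: 86 = 1·67 + 19, 67 = 3·19 + 10, 19 = 1·10 + 9, 10 = 1·9 + 1; back-substituting gives 1 = 9·67 − 7·86, so 67⁻¹ ≡ 9 (mod 86).
Since T is injective, we find T⁻¹(49): we need 67x ≡ 49 − 27 ≡ 22 (mod 86). Using 67⁻¹ = 9: x ≡ 9·22 = 198 = 2·86 + 26, so x = 26.
Check: T(26) = 67·26 + 27 = 1769 = 20·86 + 49 ≡ 49 (mod 86).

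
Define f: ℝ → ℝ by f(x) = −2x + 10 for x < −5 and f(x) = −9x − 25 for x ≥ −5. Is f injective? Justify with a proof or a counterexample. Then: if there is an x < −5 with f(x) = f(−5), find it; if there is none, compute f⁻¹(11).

Both pieces are strictly decreasing (slopes −2 and −9), so each is injective on its own interval.
The left piece maps (−∞, −5) onto (20, ∞); the right piece maps [−5, ∞) onto (−∞, 20].
These images are disjoint, so no value is attained by both pieces. Hence f is injective.
Because the two images are disjoint, no x < −5 has f(x) = f(−5), so we compute f⁻¹(11): 11 lies in (−∞, 20], so solve −9x − 25 = 11: x = (11 + 25)/(−9) = −4.

-4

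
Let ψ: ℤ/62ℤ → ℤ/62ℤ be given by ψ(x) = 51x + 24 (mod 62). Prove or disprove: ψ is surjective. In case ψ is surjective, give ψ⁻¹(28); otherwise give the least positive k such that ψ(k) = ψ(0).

56

Since gcd(51, 62) = 1, 51 is invertible modulo 62. Euclid's algorithm: 62 = 1·51 + 11, 51 = 4·11 + 7, 11 = 1·7 + 4, 7 = 1·4 + 3, 4 = 1·3 + 1; back-substituting gives 1 = 45·51 − 37·62, so 51⁻¹ ≡ 45 (mod 62).
Then y ↦ 45(y − 24) is a two-sided inverse to ψ, so every y ∈ ℤ/62ℤ has a preimage.
So ψ is surjective.
Since ψ is surjective, we find ψ⁻¹(28): we need 51x ≡ 28 − 24 ≡ 4 (mod 62). Using 51⁻¹ = 45: x ≡ 45·4 = 180 = 2·62 + 56, so x = 56.
Check: ψ(56) = 51·56 + 24 = 2880 = 46·62 + 28 ≡ 28 (mod 62).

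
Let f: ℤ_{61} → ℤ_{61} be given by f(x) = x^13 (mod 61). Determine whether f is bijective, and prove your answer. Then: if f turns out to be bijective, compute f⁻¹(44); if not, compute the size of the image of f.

30

Since 61 is prime, the nonzero elements of ℤ_{61} form a cyclic group of order 60.
As gcd(13, 60) = 1, raising to the 13th power is a bijection on this group: if x_1^13 ≡ x_2^13 then (x_1x_2^{−1})^13 = 1, and the only element of order dividing gcd(13, 60) = 1 is 1, so x_1 = x_2.
With f(0) = 0 this makes f injective on all of ℤ_{61}, hence bijective (finite equal-size domain and codomain). In particular f is bijective.
Since f is bijective, we find the preimage of 44. The inverse of x ↦ x^13 on (ℤ_{61})^× is x ↦ x^37, because 13·37 = 481 = 8·60 + 1 ≡ 1 (mod 60) and x^{60} = 1 for x ≠ 0 (Fermat). So f⁻¹(44) = 44^37 mod 61.
Repeated squaring mod 61: 44^1 ≡ 44, 44^2 ≡ 44² = 1936 ≡ 45, 44^4 ≡ 45² = 2025 ≡ 12, 44^8 ≡ 12² = 144 ≡ 22, 44^16 ≡ 22² = 484 ≡ 57, 44^32 ≡ 57² = 3249 ≡ 16. Since 37 = 32 + 4 + 1, 44^37 ≡ 16·12·44: 16·12 = 192 ≡ 9, then 9·44 = 396 ≡ 30. So 44^37 ≡ 30 (mod 61).
Hence f⁻¹(44) = 30.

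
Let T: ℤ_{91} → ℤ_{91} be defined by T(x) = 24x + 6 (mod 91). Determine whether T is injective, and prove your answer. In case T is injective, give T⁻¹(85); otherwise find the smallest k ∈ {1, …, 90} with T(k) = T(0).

Suppose T(x_1) = T(x_2) in ℤ_{91}. Then 24x_1 + 6 ≡ 24x_2 + 6 (mod 91), thus 24(x_1 − x_2) ≡ 0 (mod 91).
Since gcd(24, 91) = 1, 24 is invertible modulo 91, thus x_1 − x_2 ≡ 0 (mod 91), i.e. x_1 = x_2.
Therefore T is injective.
We now compute 24⁻¹ mod 91 explicitly. Euclid's algorithm: 91 = 3·24 + 19, 24 = 1·19 + 5, 19 = 3·5 + 4, 5 = 1·4 + 1; back-substituting gives 1 = 19·24 − 5·91, so 24⁻¹ ≡ 19 (mod 91).
Since T is injective, we compute T⁻¹(85): solve 24x + 6 ≡ 85 (mod 91), i.e. 24x ≡ 79 (mod 91).
Multiplying by 24⁻¹ = 19 gives x ≡ 19·79 = 1501 = 16·91 + 45 ≡ 45 (mod 91).
Check: T(45) = 24·45 + 6 = 1086 = 11·91 + 85 ≡ 85 (mod 91).

45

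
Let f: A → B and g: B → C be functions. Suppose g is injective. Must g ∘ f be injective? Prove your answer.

No. Take A = {0, 1}, B = C = {0, 1, 2, 3, 4}, f(0) = f(1) = 0, and g = identity (injective).
Then (g ∘ f)(0) = (g ∘ f)(1) = 0 with 0 ≠ 1, so g ∘ f is not injective.

not injective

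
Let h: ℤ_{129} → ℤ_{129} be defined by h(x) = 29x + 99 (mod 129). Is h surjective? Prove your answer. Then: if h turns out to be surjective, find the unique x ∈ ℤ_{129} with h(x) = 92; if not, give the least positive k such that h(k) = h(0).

Since gcd(29, 129) = 1, 29 is invertible modulo 129. Euclid's algorithm: 129 = 4·29 + 13, 29 = 2·13 + 3, 13 = 4·3 + 1; back-substituting gives 1 = 89·29 − 20·129, so 29⁻¹ ≡ 89 (mod 129).
For any y ∈ ℤ_{129}, x = 89(y − 99) mod 129 satisfies h(x) = 29·89(y − 99) + 99 ≡ y (since 29·89 ≡ 1 mod 129). So every y has a preimage.
Thus h is surjective.
Since h is surjective, we find h⁻¹(92): we need 29x ≡ 92 − 99 ≡ 122 (mod 129). Using 29⁻¹ = 89: x ≡ 89·122 = 10858 = 84·129 + 22, so x = 22.
Check: h(22) = 29·22 + 99 = 737 = 5·129 + 92 ≡ 92 (mod 129).

22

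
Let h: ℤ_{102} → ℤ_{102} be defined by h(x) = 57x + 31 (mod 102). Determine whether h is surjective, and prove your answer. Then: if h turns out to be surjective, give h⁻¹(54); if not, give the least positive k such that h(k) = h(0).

34

By definition, h is surjective if every y in the codomain equals h(x) for some x in the domain.
Since gcd(57, 102) = 3, we have 57x ≡ 0 (mod 3) for all x, so h(x) ≡ 1 (mod 3).
But 0 ≢ 1 (mod 3), so 0 ∈ ℤ_{102} has no preimage. So h is not surjective.
Since h is not surjective, we find the least positive k with h(k) = h(0): this means 57k ≡ 0 (mod 102), i.e. 102 ∣ 57k. Since gcd(57, 102) = 3, dividing through by 3 this holds exactly when 34 ∣ 19k, and as gcd(19, 34) = 1, exactly when 34 ∣ k.
The smallest positive such k is 34.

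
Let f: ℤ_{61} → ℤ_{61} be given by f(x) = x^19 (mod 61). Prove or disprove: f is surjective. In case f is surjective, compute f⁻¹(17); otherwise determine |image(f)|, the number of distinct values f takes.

51

Since 61 is prime, the nonzero elements of ℤ_{61} form a cyclic group of order 60.
As gcd(19, 60) = 1, raising to the 19th power is a bijection on this group: if u^19 ≡ v^19 then (uv^{−1})^19 = 1, and the only element of order dividing gcd(19, 60) = 1 is 1, so u = v.
With f(0) = 0 this makes f injective on all of ℤ_{61}, hence bijective (finite equal-size domain and codomain). In particular f is surjective.
Since f is surjective, we find the preimage of 17. The inverse of x ↦ x^19 on (ℤ_{61})^× is x ↦ x^19, because 19·19 = 361 = 6·60 + 1 ≡ 1 (mod 60) and x^{60} = 1 for x ≠ 0 (Fermat). So f⁻¹(17) = 17^19 mod 61.
Repeated squaring mod 61: 17^1 ≡ 17, 17^2 ≡ 17² = 289 ≡ 45, 17^4 ≡ 45² = 2025 ≡ 12, 17^8 ≡ 12² = 144 ≡ 22, 17^16 ≡ 22² = 484 ≡ 57. Since 19 = 16 + 2 + 1, 17^19 ≡ 57·45·17: 57·45 = 2565 ≡ 3, then 3·17 = 51. So 17^19 ≡ 51 (mod 61).
Hence f⁻¹(17) = 51.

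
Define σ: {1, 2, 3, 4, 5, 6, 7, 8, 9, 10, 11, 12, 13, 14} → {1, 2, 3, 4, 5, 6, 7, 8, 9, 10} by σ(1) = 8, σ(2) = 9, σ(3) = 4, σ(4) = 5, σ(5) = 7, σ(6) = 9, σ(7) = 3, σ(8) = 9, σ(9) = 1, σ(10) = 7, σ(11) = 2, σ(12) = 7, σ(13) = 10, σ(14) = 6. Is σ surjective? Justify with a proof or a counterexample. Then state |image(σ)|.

Every element of the codomain has a preimage: 1 = σ(9), 2 = σ(11), 3 = σ(7), 4 = σ(3), 5 = σ(4), 6 = σ(14), 7 = σ(5), 8 = σ(1), 9 = σ(2), 10 = σ(13).
Hence σ is surjective.
The image of σ is {1, 2, 3, 4, 5, 6, 7, 8, 9, 10}, which has 10 elements.

10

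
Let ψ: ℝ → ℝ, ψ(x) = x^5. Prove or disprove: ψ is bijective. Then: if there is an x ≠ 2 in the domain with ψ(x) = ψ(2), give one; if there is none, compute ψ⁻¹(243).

3

On ℝ, x ↦ x^5 is strictly increasing (injective) and for any y ∈ ℝ the 5th root y^{1/5} lies in ℝ (surjective). So ψ is bijective.
Since x ↦ x^5 is strictly increasing on ℝ, it is injective there, so no x ≠ 2 in the domain has ψ(x) = ψ(2). We therefore compute ψ⁻¹(243) = 243^{1/5} = 3 (indeed 3^5 = 243).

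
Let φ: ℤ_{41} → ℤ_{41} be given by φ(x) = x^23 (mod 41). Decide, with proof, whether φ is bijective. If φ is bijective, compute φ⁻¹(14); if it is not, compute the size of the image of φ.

Since 41 is prime, the nonzero elements of ℤ_{41} form a cyclic group of order 40.
As gcd(23, 40) = 1, raising to the 23rd power is a bijection on this group: if s^23 ≡ t^23 then (st^{−1})^23 = 1, and the only element of order dividing gcd(23, 40) = 1 is 1, so s = t.
With φ(0) = 0 this makes φ injective on all of ℤ_{41}, hence bijective (finite equal-size domain and codomain). In particular φ is bijective.
Since φ is bijective, we find the preimage of 14. The inverse of x ↦ x^23 on (ℤ_{41})^× is x ↦ x^7, because 23·7 = 161 = 4·40 + 1 ≡ 1 (mod 40) and x^{40} = 1 for x ≠ 0 (Fermat). So φ⁻¹(14) = 14^7 mod 41.
Repeated squaring mod 41: 14^1 ≡ 14, 14^2 ≡ 14² = 196 ≡ 32, 14^4 ≡ 32² = 1024 ≡ 40. Since 7 = 4 + 2 + 1, 14^7 ≡ 40·32·14: 40·32 = 1280 ≡ 9, then 9·14 = 126 ≡ 3. So 14^7 ≡ 3 (mod 41).
Hence φ⁻¹(14) = 3.

3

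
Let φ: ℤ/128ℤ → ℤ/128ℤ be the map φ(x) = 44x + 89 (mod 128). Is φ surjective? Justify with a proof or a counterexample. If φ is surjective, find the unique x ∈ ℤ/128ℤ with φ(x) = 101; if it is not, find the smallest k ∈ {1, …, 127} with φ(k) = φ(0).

32

Recall that φ is surjective if every y in the codomain equals φ(x) for some x in the domain.
Since gcd(44, 128) = 4, we have 44x ≡ 0 (mod 4) for all x, so φ(x) ≡ 1 (mod 4).
But 0 ≢ 1 (mod 4), so 0 ∈ ℤ/128ℤ has no preimage. Therefore φ is not surjective.
Since φ is not surjective, we find the least positive k with φ(k) = φ(0): this means 44k ≡ 0 (mod 128), i.e. 128 ∣ 44k. Since gcd(44, 128) = 4, dividing through by 4 this holds exactly when 32 ∣ 11k, and as gcd(11, 32) = 1, exactly when 32 ∣ k.
The smallest positive such k is 32.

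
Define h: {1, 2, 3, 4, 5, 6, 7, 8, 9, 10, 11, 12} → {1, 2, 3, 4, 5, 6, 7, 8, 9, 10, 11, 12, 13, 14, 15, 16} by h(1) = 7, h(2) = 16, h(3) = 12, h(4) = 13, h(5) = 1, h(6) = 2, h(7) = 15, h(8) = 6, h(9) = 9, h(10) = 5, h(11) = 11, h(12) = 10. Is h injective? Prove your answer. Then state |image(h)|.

12

The values h(1), …, h(12) are 7, 16, 12, 13, 1, 2, 15, 6, 9, 5, 11, 10 — all distinct.
So h(x_1) = h(x_2) only when x_1 = x_2, and h is injective.
The image of h is {1, 2, 5, 6, 7, 9, 10, 11, 12, 13, 15, 16}, which has 12 elements.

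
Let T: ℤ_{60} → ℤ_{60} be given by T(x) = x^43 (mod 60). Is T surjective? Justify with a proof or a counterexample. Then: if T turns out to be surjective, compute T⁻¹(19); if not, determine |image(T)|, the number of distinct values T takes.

45

T(0) = 0^43 = 0.
T(30): Repeated squaring mod 60: 30^1 ≡ 30, 30^2 ≡ 30² = 900 ≡ 0, 30^4 ≡ 0² = 0, 30^8 ≡ 0² = 0, 30^16 ≡ 0² = 0, 30^32 ≡ 0² = 0. Since 43 = 32 + 8 + 2 + 1, 30^43 ≡ 0·0·0·30: 0·0 = 0, then 0·0 = 0, then 0·30 = 0. So 30^43 ≡ 0 (mod 60).
So T(0) = T(30) = 0 while 0 ≠ 30, thus T is not injective.
A non-injective map from the 60-element set ℤ_{60} to itself takes at most 59 distinct values, so it cannot be surjective. So T is not surjective.
Since T is not surjective, we determine |image(T)|. Computing x^43 mod 60 for each x (by repeated squaring, reducing mod 60 at every step), the values T(0), T(1), …, T(59) are: 0, 1, 8, 27, 4, 5, 36, 43, 32, 9, 40, 11, 48, 37, 44, 15, 16, 53, 12, 19, 20, 21, 28, 47, 24, 25, 56, 3, 52, 29, 0, 31, 8, 57, 4, 35, 36, 13, 32, 39, 40, 41, 48, 7, 44, 45, 16, 23, 12, 49, 20, 51, 28, 17, 24, 55, 56, 33, 52, 59.
The distinct values are {0, 1, 3, 4, 5, 7, 8, 9, 11, 12, 13, 15, 16, 17, 19, 20, 21, 23, 24, 25, 27, 28, 29, 31, 32, 33, 35, 36, 37, 39, 40, 41, 43, 44, 45, 47, 48, 49, 51, 52, 53, 55, 56, 57, 59}; there are 45 of them.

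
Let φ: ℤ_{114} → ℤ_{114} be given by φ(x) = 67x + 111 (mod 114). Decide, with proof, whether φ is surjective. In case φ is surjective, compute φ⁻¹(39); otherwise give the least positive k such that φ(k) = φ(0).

Since gcd(67, 114) = 1, 67 is invertible modulo 114. Euclid's algorithm: 114 = 1·67 + 47, 67 = 1·47 + 20, 47 = 2·20 + 7, 20 = 2·7 + 6, 7 = 1·6 + 1; back-substituting gives 1 = 97·67 − 57·114, so 67⁻¹ ≡ 97 (mod 114).
For any y ∈ ℤ_{114}, x = 97(y − 111) mod 114 satisfies φ(x) = 67·97(y − 111) + 111 ≡ y (since 67·97 ≡ 1 mod 114). So every y has a preimage.
Therefore φ is surjective.
Since φ is surjective, we compute φ⁻¹(39): solve 67x + 111 ≡ 39 (mod 114), i.e. 67x ≡ 42 (mod 114).
Multiplying by 67⁻¹ = 97 gives x ≡ 97·42 = 4074 = 35·114 + 84 ≡ 84 (mod 114).
Check: φ(84) = 67·84 + 111 = 5739 = 50·114 + 39 ≡ 39 (mod 114).

84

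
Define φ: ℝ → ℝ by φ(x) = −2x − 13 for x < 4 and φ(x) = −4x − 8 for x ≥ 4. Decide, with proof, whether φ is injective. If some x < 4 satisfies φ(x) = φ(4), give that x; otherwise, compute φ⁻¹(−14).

1/2

Both pieces are strictly decreasing (slopes −2 and −4), so each is injective on its own interval.
The left piece maps (−∞, 4) onto (−21, ∞); the right piece maps [4, ∞) onto (−∞, −24].
These images are disjoint, so no value is attained by both pieces. So φ is injective.
Because the two images are disjoint, no x < 4 has φ(x) = φ(4), so we compute φ⁻¹(−14): −14 lies in (−21, ∞), so solve −2x − 13 = −14: x = (−14 + 13)/(−2) = 1/2.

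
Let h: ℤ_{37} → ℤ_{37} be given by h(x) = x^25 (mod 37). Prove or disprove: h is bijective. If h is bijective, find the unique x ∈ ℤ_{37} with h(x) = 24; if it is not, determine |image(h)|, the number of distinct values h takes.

18

Since 37 is prime, the nonzero elements of ℤ_{37} form a cyclic group of order 36.
As gcd(25, 36) = 1, raising to the 25th power is a bijection on this group: if x_1^25 ≡ x_2^25 then (x_1x_2^{−1})^25 = 1, and the only element of order dividing gcd(25, 36) = 1 is 1, so x_1 = x_2.
With h(0) = 0 this makes h injective on all of ℤ_{37}, hence bijective (finite equal-size domain and codomain). In particular h is bijective.
Since h is bijective, we find the preimage of 24. The inverse of x ↦ x^25 on (ℤ_{37})^× is x ↦ x^13, because 25·13 = 325 = 9·36 + 1 ≡ 1 (mod 36) and x^{36} = 1 for x ≠ 0 (Fermat). So h⁻¹(24) = 24^13 mod 37.
Repeated squaring mod 37: 24^1 ≡ 24, 24^2 ≡ 24² = 576 ≡ 21, 24^4 ≡ 21² = 441 ≡ 34, 24^8 ≡ 34² = 1156 ≡ 9. Since 13 = 8 + 4 + 1, 24^13 ≡ 9·34·24: 9·34 = 306 ≡ 10, then 10·24 = 240 ≡ 18. So 24^13 ≡ 18 (mod 37).
Hence h⁻¹(24) = 18.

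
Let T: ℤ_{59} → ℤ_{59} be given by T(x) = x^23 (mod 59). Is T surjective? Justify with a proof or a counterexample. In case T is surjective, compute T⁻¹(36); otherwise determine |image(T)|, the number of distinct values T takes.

Since 59 is prime, the nonzero elements of ℤ_{59} form a cyclic group of order 58.
As gcd(23, 58) = 1, raising to the 23rd power is a bijection on this group: if s^23 ≡ t^23 then (st^{−1})^23 = 1, and the only element of order dividing gcd(23, 58) = 1 is 1, so s = t.
With T(0) = 0 this makes T injective on all of ℤ_{59}, hence bijective (finite equal-size domain and codomain). In particular T is surjective.
Since T is surjective, we find the preimage of 36. The inverse of x ↦ x^23 on (ℤ_{59})^× is x ↦ x^53, because 23·53 = 1219 = 21·58 + 1 ≡ 1 (mod 58) and x^{58} = 1 for x ≠ 0 (Fermat). So T⁻¹(36) = 36^53 mod 59.
Repeated squaring mod 59: 36^1 ≡ 36, 36^2 ≡ 36² = 1296 ≡ 57, 36^4 ≡ 57² = 3249 ≡ 4, 36^8 ≡ 4² = 16, 36^16 ≡ 16² = 256 ≡ 20, 36^32 ≡ 20² = 400 ≡ 46. Since 53 = 32 + 16 + 4 + 1, 36^53 ≡ 46·20·4·36: 46·20 = 920 ≡ 35, then 35·4 = 140 ≡ 22, then 22·36 = 792 ≡ 25. So 36^53 ≡ 25 (mod 59).
Hence T⁻¹(36) = 25.

25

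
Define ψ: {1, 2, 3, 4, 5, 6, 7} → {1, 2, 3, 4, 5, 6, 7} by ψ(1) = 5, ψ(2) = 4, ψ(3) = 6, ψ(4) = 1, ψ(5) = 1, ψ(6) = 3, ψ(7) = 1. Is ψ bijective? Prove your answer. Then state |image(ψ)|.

5

ψ(4) = 1 = ψ(5) with 4 ≠ 5, so ψ is not injective, hence not bijective.
The image of ψ is {1, 3, 4, 5, 6}, which has 5 elements.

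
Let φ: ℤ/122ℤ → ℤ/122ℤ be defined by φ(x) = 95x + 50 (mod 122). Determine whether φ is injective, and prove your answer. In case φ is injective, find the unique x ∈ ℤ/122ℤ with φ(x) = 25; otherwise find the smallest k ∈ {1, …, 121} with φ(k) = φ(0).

Recall: φ is injective when φ(u) = φ(v) forces u = v.
Suppose φ(u) = φ(v) in ℤ/122ℤ. Then 95u + 50 ≡ 95v + 50 (mod 122), therefore 95(u − v) ≡ 0 (mod 122).
Since gcd(95, 122) = 1, 95 is invertible modulo 122, thus u − v ≡ 0 (mod 122), i.e. u = v.
Therefore φ is injective.
We now compute 95⁻¹ mod 122 explicitly. Euclid's algorithm: 122 = 1·95 + 27, 95 = 3·27 + 14, 27 = 1·14 + 13, 14 = 1·13 + 1; back-substituting gives 1 = 9·95 − 7·122, so 95⁻¹ ≡ 9 (mod 122).
Since φ is injective, we compute φ⁻¹(25): solve 95x + 50 ≡ 25 (mod 122), i.e. 95x ≡ 97 (mod 122).
Multiplying by 95⁻¹ = 9 gives x ≡ 9·97 = 873 = 7·122 + 19 ≡ 19 (mod 122).
Check: φ(19) = 95·19 + 50 = 1855 = 15·122 + 25 ≡ 25 (mod 122).

19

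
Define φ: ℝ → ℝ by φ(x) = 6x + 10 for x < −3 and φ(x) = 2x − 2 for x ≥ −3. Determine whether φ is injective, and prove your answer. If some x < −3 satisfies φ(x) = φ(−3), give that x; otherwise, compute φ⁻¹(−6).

Both pieces are strictly increasing (slopes 6 and 2), so each is injective on its own interval.
The left piece maps (−∞, −3) onto (−∞, −8); the right piece maps [−3, ∞) onto [−8, ∞).
These images are disjoint, so no value is attained by both pieces. Thus φ is injective.
Because the two images are disjoint, no x < −3 has φ(x) = φ(−3), so we compute φ⁻¹(−6): −6 lies in [−8, ∞), so solve 2x − 2 = −6: x = (−6 + 2)/2 = −2.

-2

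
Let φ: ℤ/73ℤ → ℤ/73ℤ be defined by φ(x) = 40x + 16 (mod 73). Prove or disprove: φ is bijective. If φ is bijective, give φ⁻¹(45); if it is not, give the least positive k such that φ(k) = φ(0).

Suppose φ(u) = φ(v) in ℤ/73ℤ. Then 40u + 16 ≡ 40v + 16 (mod 73), thus 40(u − v) ≡ 0 (mod 73).
Since gcd(40, 73) = 1, 40 is invertible modulo 73, hence u − v ≡ 0 (mod 73), i.e. u = v.
We now compute 40⁻¹ mod 73 explicitly. Euclid's algorithm: 73 = 1·40 + 33, 40 = 1·33 + 7, 33 = 4·7 + 5, 7 = 1·5 + 2, 5 = 2·2 + 1; back-substituting gives 1 = 42·40 − 23·73, so 40⁻¹ ≡ 42 (mod 73).
Then y ↦ 42(y − 16) is a two-sided inverse to φ, so every y ∈ ℤ/73ℤ has a preimage.
Hence φ is bijective.
Since φ is bijective, we compute φ⁻¹(45): solve 40x + 16 ≡ 45 (mod 73), i.e. 40x ≡ 29 (mod 73).
Multiplying by 40⁻¹ = 42 gives x ≡ 42·29 = 1218 = 16·73 + 50 ≡ 50 (mod 73).
Check: φ(50) = 40·50 + 16 = 2016 = 27·73 + 45 ≡ 45 (mod 73).

50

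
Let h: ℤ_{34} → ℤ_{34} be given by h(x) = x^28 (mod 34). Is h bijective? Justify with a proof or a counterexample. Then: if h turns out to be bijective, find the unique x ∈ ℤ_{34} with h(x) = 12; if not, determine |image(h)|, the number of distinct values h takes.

10

h(3): Repeated squaring mod 34: 3^1 ≡ 3, 3^2 ≡ 3² = 9, 3^4 ≡ 9² = 81 ≡ 13, 3^8 ≡ 13² = 169 ≡ 33, 3^16 ≡ 33² = 1089 ≡ 1. Since 28 = 16 + 8 + 4, 3^28 ≡ 1·33·13: 1·33 = 33, then 33·13 = 429 ≡ 21. So 3^28 ≡ 21 (mod 34).
h(5): Repeated squaring mod 34: 5^1 ≡ 5, 5^2 ≡ 5² = 25, 5^4 ≡ 25² = 625 ≡ 13, 5^8 ≡ 13² = 169 ≡ 33, 5^16 ≡ 33² = 1089 ≡ 1. Since 28 = 16 + 8 + 4, 5^28 ≡ 1·33·13: 1·33 = 33, then 33·13 = 429 ≡ 21. So 5^28 ≡ 21 (mod 34).
So h(3) = h(5) = 21 while 3 ≠ 5, so h is not injective, hence not bijective.
Since h is not bijective, we determine |image(h)|. Computing x^28 mod 34 for each x (by repeated squaring, reducing mod 34 at every step), the values h(0), h(1), …, h(33) are: 0, 1, 16, 21, 18, 21, 30, 13, 16, 33, 30, 13, 4, 1, 4, 33, 18, 17, 18, 33, 4, 1, 4, 13, 30, 33, 16, 13, 30, 21, 18, 21, 16, 1.
The distinct values are {0, 1, 4, 13, 16, 17, 18, 21, 30, 33}; there are 10 of them.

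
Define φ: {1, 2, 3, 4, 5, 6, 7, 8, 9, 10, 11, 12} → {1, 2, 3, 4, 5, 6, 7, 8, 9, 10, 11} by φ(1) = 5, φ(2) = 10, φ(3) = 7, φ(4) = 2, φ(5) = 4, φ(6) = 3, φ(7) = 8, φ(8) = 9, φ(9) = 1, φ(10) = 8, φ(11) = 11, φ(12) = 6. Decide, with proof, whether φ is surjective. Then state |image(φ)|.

11

Every element of the codomain has a preimage: 1 = φ(9), 2 = φ(4), 3 = φ(6), 4 = φ(5), 5 = φ(1), 6 = φ(12), 7 = φ(3), 8 = φ(7), 9 = φ(8), 10 = φ(2), 11 = φ(11).
Therefore φ is surjective.
The image of φ is {1, 2, 3, 4, 5, 6, 7, 8, 9, 10, 11}, which has 11 elements.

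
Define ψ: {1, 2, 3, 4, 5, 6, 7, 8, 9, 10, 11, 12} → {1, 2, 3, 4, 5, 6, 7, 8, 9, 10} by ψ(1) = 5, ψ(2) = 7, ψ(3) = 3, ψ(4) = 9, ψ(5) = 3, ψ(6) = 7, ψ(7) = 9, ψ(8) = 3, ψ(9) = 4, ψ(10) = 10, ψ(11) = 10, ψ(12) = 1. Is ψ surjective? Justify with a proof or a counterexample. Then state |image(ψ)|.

No element maps to 2, so ψ is not surjective.
The image of ψ is {1, 3, 4, 5, 7, 9, 10}, which has 7 elements.

7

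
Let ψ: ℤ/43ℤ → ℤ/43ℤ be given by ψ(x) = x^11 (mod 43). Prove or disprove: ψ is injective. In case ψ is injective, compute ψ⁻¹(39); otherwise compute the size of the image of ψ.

27

Since 43 is prime, the nonzero elements of ℤ/43ℤ form a cyclic group of order 42.
As gcd(11, 42) = 1, raising to the 11th power is a bijection on this group: if u^11 ≡ v^11 then (uv^{−1})^11 = 1, and the only element of order dividing gcd(11, 42) = 1 is 1, so u = v.
With ψ(0) = 0 this makes ψ injective on all of ℤ/43ℤ, hence bijective (finite equal-size domain and codomain). In particular ψ is injective.
Since ψ is injective, we find the preimage of 39. The inverse of x ↦ x^11 on (ℤ/43ℤ)^× is x ↦ x^23, because 11·23 = 253 = 6·42 + 1 ≡ 1 (mod 42) and x^{42} = 1 for x ≠ 0 (Fermat). So ψ⁻¹(39) = 39^23 mod 43.
Repeated squaring mod 43: 39^1 ≡ 39, 39^2 ≡ 39² = 1521 ≡ 16, 39^4 ≡ 16² = 256 ≡ 41, 39^8 ≡ 41² = 1681 ≡ 4, 39^16 ≡ 4² = 16. Since 23 = 16 + 4 + 2 + 1, 39^23 ≡ 16·41·16·39: 16·41 = 656 ≡ 11, then 11·16 = 176 ≡ 4, then 4·39 = 156 ≡ 27. So 39^23 ≡ 27 (mod 43).
Hence ψ⁻¹(39) = 27.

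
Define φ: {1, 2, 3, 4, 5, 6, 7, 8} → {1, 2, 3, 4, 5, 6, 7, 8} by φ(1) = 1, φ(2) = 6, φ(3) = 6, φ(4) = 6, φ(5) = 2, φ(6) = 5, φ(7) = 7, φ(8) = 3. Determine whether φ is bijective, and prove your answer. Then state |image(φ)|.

φ(2) = 6 = φ(3) with 2 ≠ 3, so φ is not injective, hence not bijective.
The image of φ is {1, 2, 3, 5, 6, 7}, which has 6 elements.

6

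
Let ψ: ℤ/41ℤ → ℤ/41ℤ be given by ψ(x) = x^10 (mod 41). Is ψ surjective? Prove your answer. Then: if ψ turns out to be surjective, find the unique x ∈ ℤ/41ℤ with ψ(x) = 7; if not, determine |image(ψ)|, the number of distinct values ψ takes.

5

ψ(1) = 1^10 = 1.
ψ(4): Repeated squaring mod 41: 4^1 ≡ 4, 4^2 ≡ 4² = 16, 4^4 ≡ 16² = 256 ≡ 10, 4^8 ≡ 10² = 100 ≡ 18. Since 10 = 8 + 2, 4^10 ≡ 18·16: 18·16 = 288 ≡ 1. So 4^10 ≡ 1 (mod 41).
So ψ(1) = ψ(4) = 1 while 1 ≠ 4, hence ψ is not injective.
A non-injective map from the 41-element set ℤ/41ℤ to itself takes at most 40 distinct values, so it cannot be surjective. Hence ψ is not surjective.
Since ψ is not surjective, we determine |image(ψ)|. Computing x^10 mod 41 for each x (by repeated squaring, reducing mod 41 at every step), the values ψ(0), ψ(1), …, ψ(40) are: 0, 1, 40, 9, 1, 40, 32, 9, 40, 40, 1, 9, 9, 9, 32, 32, 1, 32, 1, 32, 40, 40, 32, 1, 32, 1, 32, 32, 9, 9, 9, 1, 40, 40, 9, 32, 40, 1, 9, 40, 1.
The distinct values are {0, 1, 9, 32, 40}; there are 5 of them.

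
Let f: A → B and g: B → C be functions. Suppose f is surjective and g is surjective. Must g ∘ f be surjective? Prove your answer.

Let c ∈ C. Since g is surjective, there is b ∈ B with g(b) = c. Since f is surjective, there is a ∈ A with f(a) = b.
Then (g ∘ f)(a) = g(b) = c. Thus g ∘ f is surjective.

surjective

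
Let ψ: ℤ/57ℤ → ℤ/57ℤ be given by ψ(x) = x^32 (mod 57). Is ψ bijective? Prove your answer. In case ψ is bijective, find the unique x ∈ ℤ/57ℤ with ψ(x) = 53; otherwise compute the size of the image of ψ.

20

ψ(8): Repeated squaring mod 57: 8^1 ≡ 8, 8^2 ≡ 8² = 64 ≡ 7, 8^4 ≡ 7² = 49, 8^8 ≡ 49² = 2401 ≡ 7, 8^16 ≡ 7² = 49, 8^32 ≡ 49² = 2401 ≡ 7. So 8^32 ≡ 7 (mod 57).
ψ(11): Repeated squaring mod 57: 11^1 ≡ 11, 11^2 ≡ 11² = 121 ≡ 7, 11^4 ≡ 7² = 49, 11^8 ≡ 49² = 2401 ≡ 7, 11^16 ≡ 7² = 49, 11^32 ≡ 49² = 2401 ≡ 7. So 11^32 ≡ 7 (mod 57).
So ψ(8) = ψ(11) = 7 while 8 ≠ 11, thus ψ is not injective, hence not bijective.
Since ψ is not bijective, we determine |image(ψ)|. Computing x^32 mod 57 for each x (by repeated squaring, reducing mod 57 at every step), the values ψ(0), ψ(1), …, ψ(56) are: 0, 1, 25, 42, 55, 28, 24, 49, 7, 54, 16, 7, 30, 43, 28, 36, 4, 25, 39, 19, 1, 6, 4, 55, 9, 43, 49, 45, 16, 16, 45, 49, 43, 9, 55, 4, 6, 1, 19, 39, 25, 4, 36, 28, 43, 30, 7, 16, 54, 7, 49, 24, 28, 55, 42, 25, 1.
The distinct values are {0, 1, 4, 6, 7, 9, 16, 19, 24, 25, 28, 30, 36, 39, 42, 43, 45, 49, 54, 55}; there are 20 of them.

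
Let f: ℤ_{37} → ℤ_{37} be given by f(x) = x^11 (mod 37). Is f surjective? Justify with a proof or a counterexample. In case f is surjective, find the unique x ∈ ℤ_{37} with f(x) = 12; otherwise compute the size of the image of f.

7

Since 37 is prime, the nonzero elements of ℤ_{37} form a cyclic group of order 36.
As gcd(11, 36) = 1, raising to the 11th power is a bijection on this group: if u^11 ≡ v^11 then (uv^{−1})^11 = 1, and the only element of order dividing gcd(11, 36) = 1 is 1, so u = v.
With f(0) = 0 this makes f injective on all of ℤ_{37}, hence bijective (finite equal-size domain and codomain). In particular f is surjective.
Since f is surjective, we find the preimage of 12. The inverse of x ↦ x^11 on (ℤ_{37})^× is x ↦ x^23, because 11·23 = 253 = 7·36 + 1 ≡ 1 (mod 36) and x^{36} = 1 for x ≠ 0 (Fermat). So f⁻¹(12) = 12^23 mod 37.
Repeated squaring mod 37: 12^1 ≡ 12, 12^2 ≡ 12² = 144 ≡ 33, 12^4 ≡ 33² = 1089 ≡ 16, 12^8 ≡ 16² = 256 ≡ 34, 12^16 ≡ 34² = 1156 ≡ 9. Since 23 = 16 + 4 + 2 + 1, 12^23 ≡ 9·16·33·12: 9·16 = 144 ≡ 33, then 33·33 = 1089 ≡ 16, then 16·12 = 192 ≡ 7. So 12^23 ≡ 7 (mod 37).
Hence f⁻¹(12) = 7.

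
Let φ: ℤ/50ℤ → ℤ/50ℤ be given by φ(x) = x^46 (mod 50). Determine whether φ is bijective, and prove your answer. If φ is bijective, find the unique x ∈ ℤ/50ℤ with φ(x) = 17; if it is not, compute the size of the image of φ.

22

φ(0) = 0^46 = 0.
φ(10): Repeated squaring mod 50: 10^1 ≡ 10, 10^2 ≡ 10² = 100 ≡ 0, 10^4 ≡ 0² = 0, 10^8 ≡ 0² = 0, 10^16 ≡ 0² = 0, 10^32 ≡ 0² = 0. Since 46 = 32 + 8 + 4 + 2, 10^46 ≡ 0·0·0·0: 0·0 = 0, then 0·0 = 0, then 0·0 = 0. So 10^46 ≡ 0 (mod 50).
So φ(0) = φ(10) = 0 while 0 ≠ 10, so φ is not injective, hence not bijective.
Since φ is not bijective, we determine |image(φ)|. Computing x^46 mod 50 for each x (by repeated squaring, reducing mod 50 at every step), the values φ(0), φ(1), …, φ(49) are: 0, 1, 14, 29, 46, 25, 6, 49, 44, 41, 0, 11, 34, 9, 36, 25, 16, 19, 24, 31, 0, 21, 4, 39, 26, 25, 26, 39, 4, 21, 0, 31, 24, 19, 16, 25, 36, 9, 34, 11, 0, 41, 44, 49, 6, 25, 46, 29, 14, 1.
The distinct values are {0, 1, 4, 6, 9, 11, 14, 16, 19, 21, 24, 25, 26, 29, 31, 34, 36, 39, 41, 44, 46, 49}; there are 22 of them.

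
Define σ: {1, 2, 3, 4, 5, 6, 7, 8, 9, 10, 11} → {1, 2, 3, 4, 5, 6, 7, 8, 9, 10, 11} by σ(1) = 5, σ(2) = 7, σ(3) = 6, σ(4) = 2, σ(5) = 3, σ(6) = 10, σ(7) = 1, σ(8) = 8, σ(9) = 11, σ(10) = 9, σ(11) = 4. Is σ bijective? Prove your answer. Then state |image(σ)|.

11

The values 5, 7, 6, 2, 3, 10, 1, 8, 11, 9, 4 are a permutation of {1, 2, 3, 4, 5, 6, 7, 8, 9, 10, 11}: each element appears exactly once.
So σ is injective and surjective, hence bijective.
The image of σ is {1, 2, 3, 4, 5, 6, 7, 8, 9, 10, 11}, which has 11 elements.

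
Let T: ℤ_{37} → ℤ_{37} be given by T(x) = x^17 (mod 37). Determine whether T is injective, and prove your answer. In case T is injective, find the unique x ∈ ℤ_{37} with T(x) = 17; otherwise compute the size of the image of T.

13

Since 37 is prime, the nonzero elements of ℤ_{37} form a cyclic group of order 36.
As gcd(17, 36) = 1, raising to the 17th power is a bijection on this group: if x_1^17 ≡ x_2^17 then (x_1x_2^{−1})^17 = 1, and the only element of order dividing gcd(17, 36) = 1 is 1, so x_1 = x_2.
With T(0) = 0 this makes T injective on all of ℤ_{37}, hence bijective (finite equal-size domain and codomain). In particular T is injective.
Since T is injective, we find the preimage of 17. The inverse of x ↦ x^17 on (ℤ_{37})^× is x ↦ x^17, because 17·17 = 289 = 8·36 + 1 ≡ 1 (mod 36) and x^{36} = 1 for x ≠ 0 (Fermat). So T⁻¹(17) = 17^17 mod 37.
Repeated squaring mod 37: 17^1 ≡ 17, 17^2 ≡ 17² = 289 ≡ 30, 17^4 ≡ 30² = 900 ≡ 12, 17^8 ≡ 12² = 144 ≡ 33, 17^16 ≡ 33² = 1089 ≡ 16. Since 17 = 16 + 1, 17^17 ≡ 16·17: 16·17 = 272 ≡ 13. So 17^17 ≡ 13 (mod 37).
Hence T⁻¹(17) = 13.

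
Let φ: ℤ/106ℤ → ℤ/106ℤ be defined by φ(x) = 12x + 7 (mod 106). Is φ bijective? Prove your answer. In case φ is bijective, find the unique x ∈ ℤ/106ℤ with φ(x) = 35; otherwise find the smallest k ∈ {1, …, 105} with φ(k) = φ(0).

53

We have gcd(12, 106) = 2 > 1. Taking u = 0 and v = 53: φ(0) = 7 and φ(53) = 12·53 + 7 = 643 ≡ 7 (mod 106).
So φ(0) = φ(53) while 0 ≠ 53, therefore φ is not injective, hence not bijective.
Since φ is not bijective, we find the least positive k with φ(k) = φ(0): this means 12k ≡ 0 (mod 106), i.e. 106 ∣ 12k. Since gcd(12, 106) = 2, dividing through by 2 this holds exactly when 53 ∣ 6k, and as gcd(6, 53) = 1, exactly when 53 ∣ k.
The smallest positive such k is 53.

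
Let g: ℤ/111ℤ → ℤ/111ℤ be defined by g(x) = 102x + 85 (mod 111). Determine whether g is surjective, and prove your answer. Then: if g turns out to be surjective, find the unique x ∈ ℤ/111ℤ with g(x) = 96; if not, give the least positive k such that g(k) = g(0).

Recall that g is surjective if every y in the codomain equals g(x) for some x in the domain.
Since gcd(102, 111) = 3, we have 102x ≡ 0 (mod 3) for all x, so g(x) ≡ 1 (mod 3).
But 0 ≢ 1 (mod 3), so 0 ∈ ℤ/111ℤ has no preimage. Hence g is not surjective.
Since g is not surjective, we find the least positive k with g(k) = g(0): this means 102k ≡ 0 (mod 111), i.e. 111 ∣ 102k. Since gcd(102, 111) = 3, dividing through by 3 this holds exactly when 37 ∣ 34k, and as gcd(34, 37) = 1, exactly when 37 ∣ k.
The smallest positive such k is 37.

37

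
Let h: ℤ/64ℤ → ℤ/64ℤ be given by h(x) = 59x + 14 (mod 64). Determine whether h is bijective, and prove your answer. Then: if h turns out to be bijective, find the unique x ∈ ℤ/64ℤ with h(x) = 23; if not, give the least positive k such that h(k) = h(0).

11

If h(s) = h(t), then 59s ≡ 59t (mod 64). Because gcd(59, 64) = 1, we may cancel 59 to get s ≡ t (mod 64).
We now compute 59⁻¹ mod 64 explicitly. Euclid's algorithm: 64 = 1·59 + 5, 59 = 11·5 + 4, 5 = 1·4 + 1; back-substituting gives 1 = 51·59 − 47·64, so 59⁻¹ ≡ 51 (mod 64).
Then y ↦ 51(y − 14) is a two-sided inverse to h, so every y ∈ ℤ/64ℤ has a preimage.
Thus h is bijective.
Since h is bijective, we find h⁻¹(23): we need 59x ≡ 23 − 14 ≡ 9 (mod 64). Using 59⁻¹ = 51: x ≡ 51·9 = 459 = 7·64 + 11, so x = 11.
Check: h(11) = 59·11 + 14 = 663 = 10·64 + 23 ≡ 23 (mod 64).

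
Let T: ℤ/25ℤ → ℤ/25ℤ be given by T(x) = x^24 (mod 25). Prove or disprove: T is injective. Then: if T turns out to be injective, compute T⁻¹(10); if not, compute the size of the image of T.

T(3): Repeated squaring mod 25: 3^1 ≡ 3, 3^2 ≡ 3² = 9, 3^4 ≡ 9² = 81 ≡ 6, 3^8 ≡ 6² = 36 ≡ 11, 3^16 ≡ 11² = 121 ≡ 21. Since 24 = 16 + 8, 3^24 ≡ 21·11: 21·11 = 231 ≡ 6. So 3^24 ≡ 6 (mod 25).
T(4): Repeated squaring mod 25: 4^1 ≡ 4, 4^2 ≡ 4² = 16, 4^4 ≡ 16² = 256 ≡ 6, 4^8 ≡ 6² = 36 ≡ 11, 4^16 ≡ 11² = 121 ≡ 21. Since 24 = 16 + 8, 4^24 ≡ 21·11: 21·11 = 231 ≡ 6. So 4^24 ≡ 6 (mod 25).
So T(3) = T(4) = 6 while 3 ≠ 4, thus T is not injective.
Since T is not injective, we determine |image(T)|. Computing x^24 mod 25 for each x (by repeated squaring, reducing mod 25 at every step), the values T(0), T(1), …, T(24) are: 0, 1, 16, 6, 6, 0, 21, 1, 21, 11, 0, 16, 11, 11, 16, 0, 11, 21, 1, 21, 0, 6, 6, 16, 1.
The distinct values are {0, 1, 6, 11, 16, 21}; there are 6 of them.

6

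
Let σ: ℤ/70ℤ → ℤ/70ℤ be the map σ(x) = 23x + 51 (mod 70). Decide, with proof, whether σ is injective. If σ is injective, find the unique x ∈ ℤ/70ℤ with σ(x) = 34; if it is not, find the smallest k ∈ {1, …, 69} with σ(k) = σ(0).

Suppose σ(u) = σ(v) in ℤ/70ℤ. Then 23u + 51 ≡ 23v + 51 (mod 70), hence 23(u − v) ≡ 0 (mod 70).
Since gcd(23, 70) = 1, 23 is invertible modulo 70, therefore u − v ≡ 0 (mod 70), i.e. u = v.
Hence σ is injective.
We now compute 23⁻¹ mod 70 explicitly. Euclid's algorithm: 70 = 3·23 + 1; back-substituting gives 1 = 67·23 − 22·70, so 23⁻¹ ≡ 67 (mod 70).
Since σ is injective, we find σ⁻¹(34): we need 23x ≡ 34 − 51 ≡ 53 (mod 70). Using 23⁻¹ = 67: x ≡ 67·53 = 3551 = 50·70 + 51, so x = 51.
Check: σ(51) = 23·51 + 51 = 1224 = 17·70 + 34 ≡ 34 (mod 70).

51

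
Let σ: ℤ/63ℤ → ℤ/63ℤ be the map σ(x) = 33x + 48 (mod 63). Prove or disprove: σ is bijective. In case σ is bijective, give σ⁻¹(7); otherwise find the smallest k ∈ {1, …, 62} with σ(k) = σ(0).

By definition, σ is injective if σ(x_1) = σ(x_2) implies x_1 = x_2.
We have gcd(33, 63) = 3 > 1. Taking x_1 = 0 and x_2 = 21: σ(0) = 48 and σ(21) = 33·21 + 48 = 741 ≡ 48 (mod 63).
So σ(0) = σ(21) while 0 ≠ 21, so σ is not injective, hence not bijective.
Since σ is not bijective, we find the least positive k with σ(k) = σ(0): this means 33k ≡ 0 (mod 63), i.e. 63 ∣ 33k. Since gcd(33, 63) = 3, dividing through by 3 this holds exactly when 21 ∣ 11k, and as gcd(11, 21) = 1, exactly when 21 ∣ k.
The smallest positive such k is 21.

21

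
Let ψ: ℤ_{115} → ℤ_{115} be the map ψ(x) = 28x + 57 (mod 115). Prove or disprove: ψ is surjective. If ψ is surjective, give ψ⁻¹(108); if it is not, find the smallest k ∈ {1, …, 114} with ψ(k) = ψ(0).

47

Since gcd(28, 115) = 1, 28 is invertible modulo 115. Euclid's algorithm: 115 = 4·28 + 3, 28 = 9·3 + 1; back-substituting gives 1 = 37·28 − 9·115, so 28⁻¹ ≡ 37 (mod 115).
Then y ↦ 37(y − 57) is a two-sided inverse to ψ, so every y ∈ ℤ_{115} has a preimage.
Hence ψ is surjective.
Since ψ is surjective, we compute ψ⁻¹(108): solve 28x + 57 ≡ 108 (mod 115), i.e. 28x ≡ 51 (mod 115).
Multiplying by 28⁻¹ = 37 gives x ≡ 37·51 = 1887 = 16·115 + 47 ≡ 47 (mod 115).
Check: ψ(47) = 28·47 + 57 = 1373 = 11·115 + 108 ≡ 108 (mod 115).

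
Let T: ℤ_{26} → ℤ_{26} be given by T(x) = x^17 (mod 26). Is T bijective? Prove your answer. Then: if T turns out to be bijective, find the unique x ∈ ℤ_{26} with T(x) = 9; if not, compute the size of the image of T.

3

Computing x^17 mod 26 for each x (by repeated squaring, reducing mod 26 at every step), the values T(0), T(1), …, T(25) are: 0, 1, 6, 9, 10, 5, 2, 11, 8, 3, 4, 7, 12, 13, 14, 19, 22, 23, 18, 15, 24, 21, 16, 17, 20, 25.
Every element of ℤ_{26} appears exactly once in this list, so T is a bijection, and in particular bijective.
Since T is bijective, we read off the preimage of 9 from the same table: T(3) = 9, so T⁻¹(9) = 3.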